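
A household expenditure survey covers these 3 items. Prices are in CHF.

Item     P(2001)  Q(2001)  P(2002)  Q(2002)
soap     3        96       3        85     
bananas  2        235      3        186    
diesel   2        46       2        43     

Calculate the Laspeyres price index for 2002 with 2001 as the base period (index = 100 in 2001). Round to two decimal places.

127.65

Laspeyres price index uses base-period quantities as weights.
ΣP(2002)·Q(2001) = 3×96 + 3×235 + 2×46 = 288 + 705 + 92 = 1085
ΣP(2001)·Q(2001) = 3×96 + 2×235 + 2×46 = 288 + 470 + 92 = 850
Index = 1085 / 850 × 100 = 127.6471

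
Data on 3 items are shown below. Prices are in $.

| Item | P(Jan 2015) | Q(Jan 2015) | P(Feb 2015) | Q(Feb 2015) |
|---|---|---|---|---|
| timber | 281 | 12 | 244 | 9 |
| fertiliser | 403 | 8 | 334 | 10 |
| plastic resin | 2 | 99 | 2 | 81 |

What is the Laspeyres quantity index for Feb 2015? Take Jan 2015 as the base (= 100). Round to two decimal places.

Laspeyres quantity index uses base-period prices as weights.
ΣP(Jan 2015)·Q(Feb 2015) = 281×9 + 403×10 + 2×81 = 2529 + 4030 + 162 = 6721
ΣP(Jan 2015)·Q(Jan 2015) = 281×12 + 403×8 + 2×99 = 3372 + 3224 + 198 = 6794
Index = 6721 / 6794 × 100 = 98.9255

98.93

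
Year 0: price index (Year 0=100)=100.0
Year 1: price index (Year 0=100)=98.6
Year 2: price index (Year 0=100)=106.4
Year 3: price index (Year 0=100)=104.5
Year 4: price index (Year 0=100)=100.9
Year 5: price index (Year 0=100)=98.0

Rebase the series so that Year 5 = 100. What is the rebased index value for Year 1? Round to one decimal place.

Rebased(Year 1) = 98.6 / 98.0 × 100 = 100.6122

100.6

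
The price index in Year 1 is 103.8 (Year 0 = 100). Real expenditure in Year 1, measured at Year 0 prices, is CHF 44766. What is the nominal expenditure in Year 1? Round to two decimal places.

46467.11

Nominal = Real × (Index/100) = 44766 × (103.8/100)
        = 44766 × 1.038 = 46467.1080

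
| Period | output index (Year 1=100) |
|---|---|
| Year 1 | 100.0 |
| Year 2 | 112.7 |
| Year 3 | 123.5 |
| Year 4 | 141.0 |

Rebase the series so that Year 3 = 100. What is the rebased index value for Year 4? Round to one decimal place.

114.2

Rebased(Year 4) = 141.0 / 123.5 × 100 = 114.1700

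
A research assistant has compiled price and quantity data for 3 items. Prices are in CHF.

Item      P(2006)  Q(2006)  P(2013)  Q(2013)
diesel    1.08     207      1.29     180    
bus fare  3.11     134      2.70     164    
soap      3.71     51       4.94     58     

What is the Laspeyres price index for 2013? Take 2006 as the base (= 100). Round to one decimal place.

Laspeyres price index uses base-period quantities as weights.
ΣP(2013)·Q(2006) = 1.29×207 + 2.70×134 + 4.94×51 = 267.03 + 361.8 + 251.94 = 880.77
ΣP(2006)·Q(2006) = 1.08×207 + 3.11×134 + 3.71×51 = 223.56 + 416.74 + 189.21 = 829.51
Index = 880.77 / 829.51 × 100 = 106.1796

106.2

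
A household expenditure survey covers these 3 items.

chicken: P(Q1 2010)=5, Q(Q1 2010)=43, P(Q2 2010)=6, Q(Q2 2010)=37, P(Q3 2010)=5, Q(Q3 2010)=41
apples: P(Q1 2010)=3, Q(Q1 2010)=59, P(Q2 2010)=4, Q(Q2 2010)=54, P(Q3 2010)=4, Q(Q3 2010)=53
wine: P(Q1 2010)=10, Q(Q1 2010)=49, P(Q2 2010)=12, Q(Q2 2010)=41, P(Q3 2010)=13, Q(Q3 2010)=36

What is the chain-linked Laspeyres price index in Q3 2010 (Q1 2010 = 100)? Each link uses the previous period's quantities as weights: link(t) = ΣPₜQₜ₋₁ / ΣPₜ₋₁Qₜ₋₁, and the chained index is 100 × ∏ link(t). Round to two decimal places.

Link Q1 2010→Q2 2010:
ΣP(Q2 2010)Q(Q1 2010) = 6×43 + 4×59 + 12×49 = 258 + 236 + 588 = 1082
ΣP(Q1 2010)Q(Q1 2010) = 5×43 + 3×59 + 10×49 = 215 + 177 + 490 = 882
link = 1082/882 = 1.226757
Link Q2 2010→Q3 2010:
ΣP(Q3 2010)Q(Q2 2010) = 5×37 + 4×54 + 13×41 = 185 + 216 + 533 = 934
ΣP(Q2 2010)Q(Q2 2010) = 6×37 + 4×54 + 12×41 = 222 + 216 + 492 = 930
link = 934/930 = 1.004301
Chained index = 100 × 1.226757 × 1.004301 = 123.2034

123.20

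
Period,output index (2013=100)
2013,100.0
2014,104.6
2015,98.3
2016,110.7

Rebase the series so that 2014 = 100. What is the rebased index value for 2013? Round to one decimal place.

95.6

Rebased(2013) = 100.0 / 104.6 × 100 = 95.6023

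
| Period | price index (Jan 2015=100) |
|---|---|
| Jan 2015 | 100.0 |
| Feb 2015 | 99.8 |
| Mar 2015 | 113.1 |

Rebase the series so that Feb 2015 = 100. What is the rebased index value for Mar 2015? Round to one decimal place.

113.3

Rebased(Mar 2015) = 113.1 / 99.8 × 100 = 113.3267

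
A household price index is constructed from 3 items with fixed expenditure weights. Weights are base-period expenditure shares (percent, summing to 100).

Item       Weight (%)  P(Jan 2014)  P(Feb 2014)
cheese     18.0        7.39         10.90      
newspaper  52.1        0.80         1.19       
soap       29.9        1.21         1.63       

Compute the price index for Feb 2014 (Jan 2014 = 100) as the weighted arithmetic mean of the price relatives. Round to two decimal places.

cheese: 18.0 × (10.90/7.39) = 18.0 × 1.474966 = 26.5494
newspaper: 52.1 × (1.19/0.80) = 52.1 × 1.487500 = 77.4987
soap: 29.9 × (1.63/1.21) = 29.9 × 1.347107 = 40.2785
Index = Σ wᵢ·(p₁ᵢ/p₀ᵢ) = 26.5494 + 77.4987 + 40.2785 = 144.3267

144.33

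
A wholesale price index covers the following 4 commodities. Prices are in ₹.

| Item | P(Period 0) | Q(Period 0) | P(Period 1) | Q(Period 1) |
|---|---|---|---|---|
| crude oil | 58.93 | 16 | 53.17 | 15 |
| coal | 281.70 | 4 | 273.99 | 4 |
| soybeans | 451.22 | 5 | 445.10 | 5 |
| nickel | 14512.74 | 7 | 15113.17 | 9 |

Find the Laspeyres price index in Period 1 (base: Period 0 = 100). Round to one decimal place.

Laspeyres price index uses base-period quantities as weights.
ΣP(Period 1)·Q(Period 0) = 53.17×16 + 273.99×4 + 445.10×5 + 15113.17×7 = 850.72 + 1095.96 + 2225.5 + 105792.19 = 109964.37
ΣP(Period 0)·Q(Period 0) = 58.93×16 + 281.70×4 + 451.22×5 + 14512.74×7 = 942.88 + 1126.8 + 2256.1 + 101589.18 = 105914.96
Index = 109964.37 / 105914.96 × 100 = 103.8233

103.8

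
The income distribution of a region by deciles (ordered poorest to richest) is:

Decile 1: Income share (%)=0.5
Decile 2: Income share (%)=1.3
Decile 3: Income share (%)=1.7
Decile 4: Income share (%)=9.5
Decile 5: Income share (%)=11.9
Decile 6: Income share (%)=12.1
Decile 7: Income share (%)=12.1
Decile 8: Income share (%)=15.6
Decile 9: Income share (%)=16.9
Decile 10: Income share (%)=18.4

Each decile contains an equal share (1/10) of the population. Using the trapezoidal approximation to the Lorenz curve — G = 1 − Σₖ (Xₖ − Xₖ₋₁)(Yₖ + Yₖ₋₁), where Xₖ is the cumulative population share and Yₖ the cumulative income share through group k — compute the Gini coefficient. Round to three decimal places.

Cumulative income shares Yₖ: 0.0050, 0.0180, 0.0350, 0.1300, 0.2490, 0.3700, 0.4910, 0.6470, 0.8160, 1.0000
Σ (Xₖ−Xₖ₋₁)(Yₖ+Yₖ₋₁) = (1/10)(0.0050+0.0000) + (1/10)(0.0180+0.0050) + (1/10)(0.0350+0.0180) + (1/10)(0.1300+0.0350) + (1/10)(0.2490+0.1300) + (1/10)(0.3700+0.2490) + (1/10)(0.4910+0.3700) + (1/10)(0.6470+0.4910) + (1/10)(0.8160+0.6470) + (1/10)(1.0000+0.8160)
  = 0.0005 + 0.0023 + 0.0053 + 0.0165 + 0.0379 + 0.0619 + 0.0861 + 0.1138 + 0.1463 + 0.1816 = 0.6522
G = 1 − 0.6522 = 0.3478

0.348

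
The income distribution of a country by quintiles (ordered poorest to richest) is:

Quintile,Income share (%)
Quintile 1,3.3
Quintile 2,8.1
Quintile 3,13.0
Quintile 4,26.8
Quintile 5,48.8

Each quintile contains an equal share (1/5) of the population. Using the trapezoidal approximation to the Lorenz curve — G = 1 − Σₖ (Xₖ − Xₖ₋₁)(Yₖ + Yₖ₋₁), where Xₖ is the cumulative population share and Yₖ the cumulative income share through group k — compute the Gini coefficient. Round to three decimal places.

Cumulative income shares Yₖ: 0.0330, 0.1140, 0.2440, 0.5120, 1.0000
Σ (Xₖ−Xₖ₋₁)(Yₖ+Yₖ₋₁) = (1/5)(0.0330+0.0000) + (1/5)(0.1140+0.0330) + (1/5)(0.2440+0.1140) + (1/5)(0.5120+0.2440) + (1/5)(1.0000+0.5120)
  = 0.0066 + 0.0294 + 0.0716 + 0.1512 + 0.3024 = 0.5612
G = 1 − 0.5612 = 0.4388

0.439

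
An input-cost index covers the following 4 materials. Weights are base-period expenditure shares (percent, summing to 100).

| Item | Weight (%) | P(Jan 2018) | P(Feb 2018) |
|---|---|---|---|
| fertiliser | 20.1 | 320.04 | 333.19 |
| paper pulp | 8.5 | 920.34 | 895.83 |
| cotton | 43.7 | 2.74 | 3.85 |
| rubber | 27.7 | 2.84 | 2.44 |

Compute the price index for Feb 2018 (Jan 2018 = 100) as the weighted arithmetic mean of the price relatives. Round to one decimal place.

114.4

fertiliser: 20.1 × (333.19/320.04) = 20.1 × 1.041089 = 20.9259
paper pulp: 8.5 × (895.83/920.34) = 8.5 × 0.973369 = 8.2736
cotton: 43.7 × (3.85/2.74) = 43.7 × 1.405109 = 61.4033
rubber: 27.7 × (2.44/2.84) = 27.7 × 0.859155 = 23.7986
Index = Σ wᵢ·(p₁ᵢ/p₀ᵢ) = 20.9259 + 8.2736 + 61.4033 + 23.7986 = 114.4014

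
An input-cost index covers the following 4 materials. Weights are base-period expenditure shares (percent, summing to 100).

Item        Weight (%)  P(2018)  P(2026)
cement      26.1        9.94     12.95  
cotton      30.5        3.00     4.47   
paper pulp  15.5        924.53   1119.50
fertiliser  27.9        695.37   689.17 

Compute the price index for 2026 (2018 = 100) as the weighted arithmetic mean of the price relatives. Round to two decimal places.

cement: 26.1 × (12.95/9.94) = 26.1 × 1.302817 = 34.0035
cotton: 30.5 × (4.47/3.00) = 30.5 × 1.490000 = 45.4450
paper pulp: 15.5 × (1119.50/924.53) = 15.5 × 1.210886 = 18.7687
fertiliser: 27.9 × (689.17/695.37) = 27.9 × 0.991084 = 27.6512
Index = Σ wᵢ·(p₁ᵢ/p₀ᵢ) = 34.0035 + 45.4450 + 18.7687 + 27.6512 = 125.8685

125.87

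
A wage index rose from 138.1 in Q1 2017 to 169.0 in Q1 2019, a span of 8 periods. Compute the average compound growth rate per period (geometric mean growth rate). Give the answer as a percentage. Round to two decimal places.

2.56%

Growth factor = (169.0/138.1)^(1/8) = (1.223751)^(1/8) = 1.025561
Growth rate = 1.025561 − 1 = 0.025561 = 2.5561%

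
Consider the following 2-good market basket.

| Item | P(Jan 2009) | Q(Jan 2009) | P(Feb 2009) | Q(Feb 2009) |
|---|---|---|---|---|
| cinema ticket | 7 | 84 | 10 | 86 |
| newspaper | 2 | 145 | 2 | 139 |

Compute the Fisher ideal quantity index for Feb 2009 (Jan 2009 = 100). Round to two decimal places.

Laspeyres component (base-period weights):
ΣP(Jan 2009)Q(Feb 2009) = 7×86 + 2×139 = 602 + 278 = 880
ΣP(Jan 2009)Q(Jan 2009) = 7×84 + 2×145 = 588 + 290 = 878
L = 880 / 878 × 100 = 100.2278
Paasche component (current-period weights):
ΣP(Feb 2009)Q(Feb 2009) = 10×86 + 2×139 = 860 + 278 = 1138
ΣP(Feb 2009)Q(Jan 2009) = 10×84 + 2×145 = 840 + 290 = 1130
P = 1138 / 1130 × 100 = 100.7080
Fisher = √(L × P) = √(100.2278 × 100.7080) = 100.4676

100.47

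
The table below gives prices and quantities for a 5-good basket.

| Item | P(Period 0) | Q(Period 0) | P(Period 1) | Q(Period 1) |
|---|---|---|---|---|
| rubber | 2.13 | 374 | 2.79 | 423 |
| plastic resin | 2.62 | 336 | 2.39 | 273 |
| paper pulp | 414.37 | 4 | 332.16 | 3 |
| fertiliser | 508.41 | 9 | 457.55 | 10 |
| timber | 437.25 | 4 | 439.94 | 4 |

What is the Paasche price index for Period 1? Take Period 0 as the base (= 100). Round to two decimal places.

94.55

Paasche price index uses current-period quantities as weights.
ΣP(Period 1)·Q(Period 1) = 2.79×423 + 2.39×273 + 332.16×3 + 457.55×10 + 439.94×4 = 1180.17 + 652.47 + 996.48 + 4575.5 + 1759.76 = 9164.38
ΣP(Period 0)·Q(Period 1) = 2.13×423 + 2.62×273 + 414.37×3 + 508.41×10 + 437.25×4 = 900.99 + 715.26 + 1243.11 + 5084.1 + 1749 = 9692.46
Index = 9164.38 / 9692.46 × 100 = 94.5516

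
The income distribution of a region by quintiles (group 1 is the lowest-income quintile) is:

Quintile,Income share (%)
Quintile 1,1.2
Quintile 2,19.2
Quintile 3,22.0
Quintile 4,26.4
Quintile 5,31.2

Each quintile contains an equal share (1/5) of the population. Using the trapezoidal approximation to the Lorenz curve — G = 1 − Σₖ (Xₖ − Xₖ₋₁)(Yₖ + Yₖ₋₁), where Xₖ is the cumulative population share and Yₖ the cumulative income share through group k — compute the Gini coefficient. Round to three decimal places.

0.269

Cumulative income shares Yₖ: 0.0120, 0.2040, 0.4240, 0.6880, 1.0000
Σ (Xₖ−Xₖ₋₁)(Yₖ+Yₖ₋₁) = (1/5)(0.0120+0.0000) + (1/5)(0.2040+0.0120) + (1/5)(0.4240+0.2040) + (1/5)(0.6880+0.4240) + (1/5)(1.0000+0.6880)
  = 0.0024 + 0.0432 + 0.1256 + 0.2224 + 0.3376 = 0.7312
G = 1 − 0.7312 = 0.2688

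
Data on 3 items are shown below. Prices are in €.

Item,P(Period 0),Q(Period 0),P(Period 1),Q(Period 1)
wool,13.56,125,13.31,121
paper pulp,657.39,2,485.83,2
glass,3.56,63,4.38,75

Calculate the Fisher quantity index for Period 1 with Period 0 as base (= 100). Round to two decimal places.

99.81

Laspeyres component (base-period weights):
ΣP(Period 0)Q(Period 1) = 13.56×121 + 657.39×2 + 3.56×75 = 1640.76 + 1314.78 + 267 = 3222.54
ΣP(Period 0)Q(Period 0) = 13.56×125 + 657.39×2 + 3.56×63 = 1695 + 1314.78 + 224.28 = 3234.06
L = 3222.54 / 3234.06 × 100 = 99.6438
Paasche component (current-period weights):
ΣP(Period 1)Q(Period 1) = 13.31×121 + 485.83×2 + 4.38×75 = 1610.51 + 971.66 + 328.5 = 2910.67
ΣP(Period 1)Q(Period 0) = 13.31×125 + 485.83×2 + 4.38×63 = 1663.75 + 971.66 + 275.94 = 2911.35
P = 2910.67 / 2911.35 × 100 = 99.9766
Fisher = √(L × P) = √(99.6438 × 99.9766) = 99.8101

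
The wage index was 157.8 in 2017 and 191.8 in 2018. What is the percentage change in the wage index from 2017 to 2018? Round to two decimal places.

21.55%

Change = (191.8 − 157.8) / 157.8 × 100
       = 34.0 / 157.8 × 100 = 21.5463%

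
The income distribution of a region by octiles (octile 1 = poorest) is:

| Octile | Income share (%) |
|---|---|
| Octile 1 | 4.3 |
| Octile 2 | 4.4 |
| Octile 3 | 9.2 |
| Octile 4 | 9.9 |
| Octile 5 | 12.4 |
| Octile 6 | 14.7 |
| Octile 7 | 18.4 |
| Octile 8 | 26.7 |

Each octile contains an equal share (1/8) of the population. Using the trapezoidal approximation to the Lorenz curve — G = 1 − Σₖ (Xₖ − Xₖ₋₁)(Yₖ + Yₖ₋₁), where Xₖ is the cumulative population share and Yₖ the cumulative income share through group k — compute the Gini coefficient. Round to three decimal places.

Cumulative income shares Yₖ: 0.0430, 0.0870, 0.1790, 0.2780, 0.4020, 0.5490, 0.7330, 1.0000
Σ (Xₖ−Xₖ₋₁)(Yₖ+Yₖ₋₁) = (1/8)(0.0430+0.0000) + (1/8)(0.0870+0.0430) + (1/8)(0.1790+0.0870) + (1/8)(0.2780+0.1790) + (1/8)(0.4020+0.2780) + (1/8)(0.5490+0.4020) + (1/8)(0.7330+0.5490) + (1/8)(1.0000+0.7330)
  = 0.0054 + 0.0163 + 0.0333 + 0.0571 + 0.0850 + 0.1189 + 0.1603 + 0.2166 = 0.6928
G = 1 − 0.6928 = 0.3072

0.307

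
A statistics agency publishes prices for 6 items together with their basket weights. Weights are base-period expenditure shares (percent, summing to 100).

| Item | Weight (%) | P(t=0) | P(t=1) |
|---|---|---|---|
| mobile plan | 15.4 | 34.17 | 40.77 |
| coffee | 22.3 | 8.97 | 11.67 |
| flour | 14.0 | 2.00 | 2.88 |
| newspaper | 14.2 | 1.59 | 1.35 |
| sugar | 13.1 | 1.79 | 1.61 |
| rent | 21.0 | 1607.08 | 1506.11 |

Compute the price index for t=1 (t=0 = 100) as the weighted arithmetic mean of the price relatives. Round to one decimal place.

111.1

mobile plan: 15.4 × (40.77/34.17) = 15.4 × 1.193152 = 18.3745
coffee: 22.3 × (11.67/8.97) = 22.3 × 1.301003 = 29.0124
flour: 14.0 × (2.88/2.00) = 14.0 × 1.440000 = 20.1600
newspaper: 14.2 × (1.35/1.59) = 14.2 × 0.849057 = 12.0566
sugar: 13.1 × (1.61/1.79) = 13.1 × 0.899441 = 11.7827
rent: 21.0 × (1506.11/1607.08) = 21.0 × 0.937172 = 19.6806
Index = Σ wᵢ·(p₁ᵢ/p₀ᵢ) = 18.3745 + 29.0124 + 20.1600 + 12.0566 + 11.7827 + 19.6806 = 111.0668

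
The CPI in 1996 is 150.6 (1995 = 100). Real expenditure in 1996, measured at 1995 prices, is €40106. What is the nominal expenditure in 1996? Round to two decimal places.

Nominal = Real × (Index/100) = 40106 × (150.6/100)
        = 40106 × 1.506 = 60399.6360

60399.64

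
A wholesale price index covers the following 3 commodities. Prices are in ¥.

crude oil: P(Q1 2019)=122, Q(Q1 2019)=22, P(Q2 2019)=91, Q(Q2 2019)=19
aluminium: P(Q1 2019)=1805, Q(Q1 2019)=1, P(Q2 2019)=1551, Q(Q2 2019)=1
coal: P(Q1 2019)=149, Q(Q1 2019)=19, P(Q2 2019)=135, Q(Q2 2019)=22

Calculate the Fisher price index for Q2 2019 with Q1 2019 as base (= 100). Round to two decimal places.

Laspeyres component (base-period weights):
ΣP(Q2 2019)Q(Q1 2019) = 91×22 + 1551×1 + 135×19 = 2002 + 1551 + 2565 = 6118
ΣP(Q1 2019)Q(Q1 2019) = 122×22 + 1805×1 + 149×19 = 2684 + 1805 + 2831 = 7320
L = 6118 / 7320 × 100 = 83.5792
Paasche component (current-period weights):
ΣP(Q2 2019)Q(Q2 2019) = 91×19 + 1551×1 + 135×22 = 1729 + 1551 + 2970 = 6250
ΣP(Q1 2019)Q(Q2 2019) = 122×19 + 1805×1 + 149×22 = 2318 + 1805 + 3278 = 7401
P = 6250 / 7401 × 100 = 84.4480
Fisher = √(L × P) = √(83.5792 × 84.4480) = 84.0125

84.01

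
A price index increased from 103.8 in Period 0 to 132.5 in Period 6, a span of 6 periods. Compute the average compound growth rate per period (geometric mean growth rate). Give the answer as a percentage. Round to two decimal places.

4.15%

Growth factor = (132.5/103.8)^(1/6) = (1.276493)^(1/6) = 1.041525
Growth rate = 1.041525 − 1 = 0.041525 = 4.1525%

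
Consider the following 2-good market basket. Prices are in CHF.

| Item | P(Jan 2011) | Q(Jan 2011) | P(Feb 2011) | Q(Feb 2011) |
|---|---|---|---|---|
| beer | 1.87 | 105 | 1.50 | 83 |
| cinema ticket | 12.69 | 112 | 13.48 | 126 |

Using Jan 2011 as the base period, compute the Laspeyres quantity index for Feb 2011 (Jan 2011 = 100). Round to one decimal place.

Laspeyres quantity index uses base-period prices as weights.
ΣP(Jan 2011)·Q(Feb 2011) = 1.87×83 + 12.69×126 = 155.21 + 1598.94 = 1754.15
ΣP(Jan 2011)·Q(Jan 2011) = 1.87×105 + 12.69×112 = 196.35 + 1421.28 = 1617.63
Index = 1754.15 / 1617.63 × 100 = 108.4395

108.4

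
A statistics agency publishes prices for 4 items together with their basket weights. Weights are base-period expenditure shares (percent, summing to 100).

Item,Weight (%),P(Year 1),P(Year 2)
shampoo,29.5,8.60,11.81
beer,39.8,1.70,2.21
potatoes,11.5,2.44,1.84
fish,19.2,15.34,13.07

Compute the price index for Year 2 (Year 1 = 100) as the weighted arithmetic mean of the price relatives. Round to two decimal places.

117.28

shampoo: 29.5 × (11.81/8.60) = 29.5 × 1.373256 = 40.5110
beer: 39.8 × (2.21/1.70) = 39.8 × 1.300000 = 51.7400
potatoes: 11.5 × (1.84/2.44) = 11.5 × 0.754098 = 8.6721
fish: 19.2 × (13.07/15.34) = 19.2 × 0.852021 = 16.3588
Index = Σ wᵢ·(p₁ᵢ/p₀ᵢ) = 40.5110 + 51.7400 + 8.6721 + 16.3588 = 117.2820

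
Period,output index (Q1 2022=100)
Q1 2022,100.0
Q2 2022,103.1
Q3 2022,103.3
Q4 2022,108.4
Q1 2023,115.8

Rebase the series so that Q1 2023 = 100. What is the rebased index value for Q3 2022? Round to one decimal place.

Rebased(Q3 2022) = 103.3 / 115.8 × 100 = 89.2055

89.2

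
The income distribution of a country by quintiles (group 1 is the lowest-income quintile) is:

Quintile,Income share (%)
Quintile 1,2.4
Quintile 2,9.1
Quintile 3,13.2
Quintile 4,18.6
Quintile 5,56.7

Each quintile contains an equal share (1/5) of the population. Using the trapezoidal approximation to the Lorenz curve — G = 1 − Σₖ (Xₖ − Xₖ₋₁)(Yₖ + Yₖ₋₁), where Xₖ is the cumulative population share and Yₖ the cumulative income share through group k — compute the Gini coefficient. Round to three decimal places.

0.472

Cumulative income shares Yₖ: 0.0240, 0.1150, 0.2470, 0.4330, 1.0000
Σ (Xₖ−Xₖ₋₁)(Yₖ+Yₖ₋₁) = (1/5)(0.0240+0.0000) + (1/5)(0.1150+0.0240) + (1/5)(0.2470+0.1150) + (1/5)(0.4330+0.2470) + (1/5)(1.0000+0.4330)
  = 0.0048 + 0.0278 + 0.0724 + 0.1360 + 0.2866 = 0.5276
G = 1 − 0.5276 = 0.4724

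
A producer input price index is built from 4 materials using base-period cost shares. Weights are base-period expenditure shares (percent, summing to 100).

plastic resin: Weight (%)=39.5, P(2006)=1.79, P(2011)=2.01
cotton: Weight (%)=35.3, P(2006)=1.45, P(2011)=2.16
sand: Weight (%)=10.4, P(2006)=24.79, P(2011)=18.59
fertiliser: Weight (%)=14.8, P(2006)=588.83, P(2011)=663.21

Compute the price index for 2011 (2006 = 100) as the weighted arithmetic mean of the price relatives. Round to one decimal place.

plastic resin: 39.5 × (2.01/1.79) = 39.5 × 1.122905 = 44.3547
cotton: 35.3 × (2.16/1.45) = 35.3 × 1.489655 = 52.5848
sand: 10.4 × (18.59/24.79) = 10.4 × 0.749899 = 7.7990
fertiliser: 14.8 × (663.21/588.83) = 14.8 × 1.126318 = 16.6695
Index = Σ wᵢ·(p₁ᵢ/p₀ᵢ) = 44.3547 + 52.5848 + 7.7990 + 16.6695 = 121.4080

121.4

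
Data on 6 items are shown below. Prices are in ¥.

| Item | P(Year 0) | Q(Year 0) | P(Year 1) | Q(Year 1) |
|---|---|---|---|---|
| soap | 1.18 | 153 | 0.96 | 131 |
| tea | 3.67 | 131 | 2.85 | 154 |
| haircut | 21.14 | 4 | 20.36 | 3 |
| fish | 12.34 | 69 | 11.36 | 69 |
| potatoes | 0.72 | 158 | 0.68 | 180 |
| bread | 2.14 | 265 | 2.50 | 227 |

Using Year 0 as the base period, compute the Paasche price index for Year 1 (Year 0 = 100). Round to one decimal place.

93.3

Paasche price index uses current-period quantities as weights.
ΣP(Year 1)·Q(Year 1) = 0.96×131 + 2.85×154 + 20.36×3 + 11.36×69 + 0.68×180 + 2.50×227 = 125.76 + 438.9 + 61.08 + 783.84 + 122.4 + 567.5 = 2099.48
ΣP(Year 0)·Q(Year 1) = 1.18×131 + 3.67×154 + 21.14×3 + 12.34×69 + 0.72×180 + 2.14×227 = 154.58 + 565.18 + 63.42 + 851.46 + 129.6 + 485.78 = 2250.02
Index = 2099.48 / 2250.02 × 100 = 93.3094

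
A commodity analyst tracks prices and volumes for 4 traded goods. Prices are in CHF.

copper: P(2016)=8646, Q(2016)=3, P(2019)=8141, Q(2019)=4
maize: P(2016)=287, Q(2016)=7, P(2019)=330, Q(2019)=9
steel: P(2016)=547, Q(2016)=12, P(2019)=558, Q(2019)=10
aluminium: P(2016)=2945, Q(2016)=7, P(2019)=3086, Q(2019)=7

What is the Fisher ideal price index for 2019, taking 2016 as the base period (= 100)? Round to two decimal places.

Laspeyres component (base-period weights):
ΣP(2019)Q(2016) = 8141×3 + 330×7 + 558×12 + 3086×7 = 24423 + 2310 + 6696 + 21602 = 55031
ΣP(2016)Q(2016) = 8646×3 + 287×7 + 547×12 + 2945×7 = 25938 + 2009 + 6564 + 20615 = 55126
L = 55031 / 55126 × 100 = 99.8277
Paasche component (current-period weights):
ΣP(2019)Q(2019) = 8141×4 + 330×9 + 558×10 + 3086×7 = 32564 + 2970 + 5580 + 21602 = 62716
ΣP(2016)Q(2019) = 8646×4 + 287×9 + 547×10 + 2945×7 = 34584 + 2583 + 5470 + 20615 = 63252
P = 62716 / 63252 × 100 = 99.1526
Fisher = √(L × P) = √(99.8277 × 99.1526) = 99.4896

99.49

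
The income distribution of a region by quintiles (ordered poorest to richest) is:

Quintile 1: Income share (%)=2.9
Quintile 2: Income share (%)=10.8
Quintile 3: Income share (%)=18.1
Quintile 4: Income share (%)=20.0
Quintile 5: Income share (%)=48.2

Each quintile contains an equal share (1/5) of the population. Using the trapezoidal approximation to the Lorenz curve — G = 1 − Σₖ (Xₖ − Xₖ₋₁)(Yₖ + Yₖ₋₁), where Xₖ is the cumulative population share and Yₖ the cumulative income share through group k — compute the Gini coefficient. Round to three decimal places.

Cumulative income shares Yₖ: 0.0290, 0.1370, 0.3180, 0.5180, 1.0000
Σ (Xₖ−Xₖ₋₁)(Yₖ+Yₖ₋₁) = (1/5)(0.0290+0.0000) + (1/5)(0.1370+0.0290) + (1/5)(0.3180+0.1370) + (1/5)(0.5180+0.3180) + (1/5)(1.0000+0.5180)
  = 0.0058 + 0.0332 + 0.0910 + 0.1672 + 0.3036 = 0.6008
G = 1 − 0.6008 = 0.3992

0.399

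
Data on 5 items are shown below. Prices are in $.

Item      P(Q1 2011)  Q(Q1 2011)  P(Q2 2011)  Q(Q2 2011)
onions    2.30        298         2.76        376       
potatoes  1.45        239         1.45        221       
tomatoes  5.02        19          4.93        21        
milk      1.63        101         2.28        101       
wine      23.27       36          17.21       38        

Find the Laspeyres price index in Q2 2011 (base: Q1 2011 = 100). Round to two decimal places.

99.20

Laspeyres price index uses base-period quantities as weights.
ΣP(Q2 2011)·Q(Q1 2011) = 2.76×298 + 1.45×239 + 4.93×19 + 2.28×101 + 17.21×36 = 822.48 + 346.55 + 93.67 + 230.28 + 619.56 = 2112.54
ΣP(Q1 2011)·Q(Q1 2011) = 2.30×298 + 1.45×239 + 5.02×19 + 1.63×101 + 23.27×36 = 685.4 + 346.55 + 95.38 + 164.63 + 837.72 = 2129.68
Index = 2112.54 / 2129.68 × 100 = 99.1952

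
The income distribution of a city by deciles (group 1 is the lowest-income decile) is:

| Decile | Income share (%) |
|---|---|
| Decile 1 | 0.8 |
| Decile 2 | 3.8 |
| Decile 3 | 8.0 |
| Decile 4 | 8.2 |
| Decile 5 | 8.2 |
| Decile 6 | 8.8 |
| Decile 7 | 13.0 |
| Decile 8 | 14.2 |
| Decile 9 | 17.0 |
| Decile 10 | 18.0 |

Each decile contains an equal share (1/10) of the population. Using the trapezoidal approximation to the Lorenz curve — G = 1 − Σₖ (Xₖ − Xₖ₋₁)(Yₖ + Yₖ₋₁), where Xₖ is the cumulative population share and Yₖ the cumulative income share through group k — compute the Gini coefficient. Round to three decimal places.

0.293

Cumulative income shares Yₖ: 0.0080, 0.0460, 0.1260, 0.2080, 0.2900, 0.3780, 0.5080, 0.6500, 0.8200, 1.0000
Σ (Xₖ−Xₖ₋₁)(Yₖ+Yₖ₋₁) = (1/10)(0.0080+0.0000) + (1/10)(0.0460+0.0080) + (1/10)(0.1260+0.0460) + (1/10)(0.2080+0.1260) + (1/10)(0.2900+0.2080) + (1/10)(0.3780+0.2900) + (1/10)(0.5080+0.3780) + (1/10)(0.6500+0.5080) + (1/10)(0.8200+0.6500) + (1/10)(1.0000+0.8200)
  = 0.0008 + 0.0054 + 0.0172 + 0.0334 + 0.0498 + 0.0668 + 0.0886 + 0.1158 + 0.1470 + 0.1820 = 0.7068
G = 1 − 0.7068 = 0.2932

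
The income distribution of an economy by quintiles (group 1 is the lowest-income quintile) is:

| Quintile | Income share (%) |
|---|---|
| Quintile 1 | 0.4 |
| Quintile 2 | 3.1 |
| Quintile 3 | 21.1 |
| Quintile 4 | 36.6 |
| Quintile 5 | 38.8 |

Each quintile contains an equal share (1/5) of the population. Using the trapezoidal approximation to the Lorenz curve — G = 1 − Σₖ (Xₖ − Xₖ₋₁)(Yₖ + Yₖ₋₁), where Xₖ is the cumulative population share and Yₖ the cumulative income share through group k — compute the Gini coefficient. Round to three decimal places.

0.441

Cumulative income shares Yₖ: 0.0040, 0.0350, 0.2460, 0.6120, 1.0000
Σ (Xₖ−Xₖ₋₁)(Yₖ+Yₖ₋₁) = (1/5)(0.0040+0.0000) + (1/5)(0.0350+0.0040) + (1/5)(0.2460+0.0350) + (1/5)(0.6120+0.2460) + (1/5)(1.0000+0.6120)
  = 0.0008 + 0.0078 + 0.0562 + 0.1716 + 0.3224 = 0.5588
G = 1 − 0.5588 = 0.4412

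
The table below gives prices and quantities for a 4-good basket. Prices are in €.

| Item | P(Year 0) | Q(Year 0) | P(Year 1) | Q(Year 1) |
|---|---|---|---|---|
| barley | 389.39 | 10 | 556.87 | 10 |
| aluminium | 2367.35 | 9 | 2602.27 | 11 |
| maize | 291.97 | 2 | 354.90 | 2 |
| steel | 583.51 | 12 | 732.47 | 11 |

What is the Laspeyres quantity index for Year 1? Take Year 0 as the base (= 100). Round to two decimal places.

112.66

Laspeyres quantity index uses base-period prices as weights.
ΣP(Year 0)·Q(Year 1) = 389.39×10 + 2367.35×11 + 291.97×2 + 583.51×11 = 3893.9 + 26040.85 + 583.94 + 6418.61 = 36937.3
ΣP(Year 0)·Q(Year 0) = 389.39×10 + 2367.35×9 + 291.97×2 + 583.51×12 = 3893.9 + 21306.15 + 583.94 + 7002.12 = 32786.11
Index = 36937.3 / 32786.11 × 100 = 112.6614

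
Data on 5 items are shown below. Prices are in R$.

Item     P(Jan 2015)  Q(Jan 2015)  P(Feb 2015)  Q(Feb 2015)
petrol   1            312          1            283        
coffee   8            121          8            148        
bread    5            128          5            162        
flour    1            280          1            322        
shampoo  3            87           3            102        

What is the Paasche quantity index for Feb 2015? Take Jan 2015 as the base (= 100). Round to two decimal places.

Paasche quantity index uses current-period prices as weights.
ΣP(Feb 2015)·Q(Feb 2015) = 1×283 + 8×148 + 5×162 + 1×322 + 3×102 = 283 + 1184 + 810 + 322 + 306 = 2905
ΣP(Feb 2015)·Q(Jan 2015) = 1×312 + 8×121 + 5×128 + 1×280 + 3×87 = 312 + 968 + 640 + 280 + 261 = 2461
Index = 2905 / 2461 × 100 = 118.0414

118.04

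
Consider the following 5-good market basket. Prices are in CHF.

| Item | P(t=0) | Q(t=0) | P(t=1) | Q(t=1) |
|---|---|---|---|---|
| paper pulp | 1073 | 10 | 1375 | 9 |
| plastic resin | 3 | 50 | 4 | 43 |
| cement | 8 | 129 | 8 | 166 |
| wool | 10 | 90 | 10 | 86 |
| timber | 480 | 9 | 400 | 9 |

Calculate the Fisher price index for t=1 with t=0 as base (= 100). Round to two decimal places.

Laspeyres component (base-period weights):
ΣP(t=1)Q(t=0) = 1375×10 + 4×50 + 8×129 + 10×90 + 400×9 = 13750 + 200 + 1032 + 900 + 3600 = 19482
ΣP(t=0)Q(t=0) = 1073×10 + 3×50 + 8×129 + 10×90 + 480×9 = 10730 + 150 + 1032 + 900 + 4320 = 17132
L = 19482 / 17132 × 100 = 113.7170
Paasche component (current-period weights):
ΣP(t=1)Q(t=1) = 1375×9 + 4×43 + 8×166 + 10×86 + 400×9 = 12375 + 172 + 1328 + 860 + 3600 = 18335
ΣP(t=0)Q(t=1) = 1073×9 + 3×43 + 8×166 + 10×86 + 480×9 = 9657 + 129 + 1328 + 860 + 4320 = 16294
P = 18335 / 16294 × 100 = 112.5261
Fisher = √(L × P) = √(113.7170 × 112.5261) = 113.1200

113.12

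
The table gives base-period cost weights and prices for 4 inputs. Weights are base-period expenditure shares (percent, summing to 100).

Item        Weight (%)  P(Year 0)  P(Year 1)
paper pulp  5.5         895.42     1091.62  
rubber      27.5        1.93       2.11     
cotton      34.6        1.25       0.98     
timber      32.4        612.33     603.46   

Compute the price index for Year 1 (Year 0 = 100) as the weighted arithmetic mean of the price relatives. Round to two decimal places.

paper pulp: 5.5 × (1091.62/895.42) = 5.5 × 1.219115 = 6.7051
rubber: 27.5 × (2.11/1.93) = 27.5 × 1.093264 = 30.0648
cotton: 34.6 × (0.98/1.25) = 34.6 × 0.784000 = 27.1264
timber: 32.4 × (603.46/612.33) = 32.4 × 0.985514 = 31.9307
Index = Σ wᵢ·(p₁ᵢ/p₀ᵢ) = 6.7051 + 30.0648 + 27.1264 + 31.9307 = 95.8270

95.83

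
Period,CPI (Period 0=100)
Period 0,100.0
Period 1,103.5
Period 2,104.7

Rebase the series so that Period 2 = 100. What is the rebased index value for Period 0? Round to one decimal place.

95.5

Rebased(Period 0) = 100.0 / 104.7 × 100 = 95.5110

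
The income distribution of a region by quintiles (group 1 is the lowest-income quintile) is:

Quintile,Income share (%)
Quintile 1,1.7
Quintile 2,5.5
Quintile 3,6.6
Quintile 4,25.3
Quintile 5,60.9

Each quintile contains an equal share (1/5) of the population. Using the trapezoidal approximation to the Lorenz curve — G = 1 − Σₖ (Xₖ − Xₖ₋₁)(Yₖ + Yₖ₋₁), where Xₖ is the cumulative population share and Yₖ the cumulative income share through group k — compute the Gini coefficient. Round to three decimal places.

0.553

Cumulative income shares Yₖ: 0.0170, 0.0720, 0.1380, 0.3910, 1.0000
Σ (Xₖ−Xₖ₋₁)(Yₖ+Yₖ₋₁) = (1/5)(0.0170+0.0000) + (1/5)(0.0720+0.0170) + (1/5)(0.1380+0.0720) + (1/5)(0.3910+0.1380) + (1/5)(1.0000+0.3910)
  = 0.0034 + 0.0178 + 0.0420 + 0.1058 + 0.2782 = 0.4472
G = 1 − 0.4472 = 0.5528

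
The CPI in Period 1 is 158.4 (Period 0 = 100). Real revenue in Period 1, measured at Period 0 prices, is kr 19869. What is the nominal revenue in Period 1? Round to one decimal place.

Nominal = Real × (Index/100) = 19869 × (158.4/100)
        = 19869 × 1.584 = 31472.4960

31472.5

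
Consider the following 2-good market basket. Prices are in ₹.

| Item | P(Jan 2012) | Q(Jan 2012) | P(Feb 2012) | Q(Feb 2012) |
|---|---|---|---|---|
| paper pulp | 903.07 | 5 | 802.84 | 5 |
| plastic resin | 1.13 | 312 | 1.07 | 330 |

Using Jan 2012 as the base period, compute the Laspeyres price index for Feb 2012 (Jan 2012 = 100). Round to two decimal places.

89.32

Laspeyres price index uses base-period quantities as weights.
ΣP(Feb 2012)·Q(Jan 2012) = 802.84×5 + 1.07×312 = 4014.2 + 333.84 = 4348.04
ΣP(Jan 2012)·Q(Jan 2012) = 903.07×5 + 1.13×312 = 4515.35 + 352.56 = 4867.91
Index = 4348.04 / 4867.91 × 100 = 89.3205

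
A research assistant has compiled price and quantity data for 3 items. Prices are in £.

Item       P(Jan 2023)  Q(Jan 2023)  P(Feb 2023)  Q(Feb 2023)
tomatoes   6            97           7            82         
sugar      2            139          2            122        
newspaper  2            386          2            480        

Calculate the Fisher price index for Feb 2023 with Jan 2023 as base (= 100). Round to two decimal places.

Laspeyres component (base-period weights):
ΣP(Feb 2023)Q(Jan 2023) = 7×97 + 2×139 + 2×386 = 679 + 278 + 772 = 1729
ΣP(Jan 2023)Q(Jan 2023) = 6×97 + 2×139 + 2×386 = 582 + 278 + 772 = 1632
L = 1729 / 1632 × 100 = 105.9436
Paasche component (current-period weights):
ΣP(Feb 2023)Q(Feb 2023) = 7×82 + 2×122 + 2×480 = 574 + 244 + 960 = 1778
ΣP(Jan 2023)Q(Feb 2023) = 6×82 + 2×122 + 2×480 = 492 + 244 + 960 = 1696
P = 1778 / 1696 × 100 = 104.8349
Fisher = √(L × P) = √(105.9436 × 104.8349) = 105.3878

105.39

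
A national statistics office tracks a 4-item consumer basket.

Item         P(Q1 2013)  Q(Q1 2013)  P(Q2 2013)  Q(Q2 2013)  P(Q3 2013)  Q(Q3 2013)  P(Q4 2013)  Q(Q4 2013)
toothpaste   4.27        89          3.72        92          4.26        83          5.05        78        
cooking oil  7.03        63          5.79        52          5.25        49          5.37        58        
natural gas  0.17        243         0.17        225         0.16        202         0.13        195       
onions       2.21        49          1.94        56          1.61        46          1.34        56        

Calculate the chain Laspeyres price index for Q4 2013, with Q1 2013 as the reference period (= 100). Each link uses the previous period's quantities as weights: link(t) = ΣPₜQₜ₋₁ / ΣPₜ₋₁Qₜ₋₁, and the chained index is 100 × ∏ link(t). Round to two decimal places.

91.99

Link Q1 2013→Q2 2013:
ΣP(Q2 2013)Q(Q1 2013) = 3.72×89 + 5.79×63 + 0.17×243 + 1.94×49 = 331.08 + 364.77 + 41.31 + 95.06 = 832.22
ΣP(Q1 2013)Q(Q1 2013) = 4.27×89 + 7.03×63 + 0.17×243 + 2.21×49 = 380.03 + 442.89 + 41.31 + 108.29 = 972.52
link = 832.22/972.52 = 0.855736
Link Q2 2013→Q3 2013:
ΣP(Q3 2013)Q(Q2 2013) = 4.26×92 + 5.25×52 + 0.16×225 + 1.61×56 = 391.92 + 273 + 36 + 90.16 = 791.08
ΣP(Q2 2013)Q(Q2 2013) = 3.72×92 + 5.79×52 + 0.17×225 + 1.94×56 = 342.24 + 301.08 + 38.25 + 108.64 = 790.21
link = 791.08/790.21 = 1.001101
Link Q3 2013→Q4 2013:
ΣP(Q4 2013)Q(Q3 2013) = 5.05×83 + 5.37×49 + 0.13×202 + 1.34×46 = 419.15 + 263.13 + 26.26 + 61.64 = 770.18
ΣP(Q3 2013)Q(Q3 2013) = 4.26×83 + 5.25×49 + 0.16×202 + 1.61×46 = 353.58 + 257.25 + 32.32 + 74.06 = 717.21
link = 770.18/717.21 = 1.073856
Chained index = 100 × 0.855736 × 1.001101 × 1.073856 = 91.9948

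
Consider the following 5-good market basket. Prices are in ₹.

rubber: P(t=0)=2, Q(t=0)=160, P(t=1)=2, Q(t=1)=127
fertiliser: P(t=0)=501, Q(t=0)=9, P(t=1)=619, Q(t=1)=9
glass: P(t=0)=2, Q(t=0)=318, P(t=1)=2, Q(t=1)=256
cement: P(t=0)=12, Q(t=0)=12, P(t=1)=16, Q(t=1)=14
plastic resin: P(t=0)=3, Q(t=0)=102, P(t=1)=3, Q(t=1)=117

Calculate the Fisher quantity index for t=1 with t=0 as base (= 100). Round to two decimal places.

Laspeyres component (base-period weights):
ΣP(t=0)Q(t=1) = 2×127 + 501×9 + 2×256 + 12×14 + 3×117 = 254 + 4509 + 512 + 168 + 351 = 5794
ΣP(t=0)Q(t=0) = 2×160 + 501×9 + 2×318 + 12×12 + 3×102 = 320 + 4509 + 636 + 144 + 306 = 5915
L = 5794 / 5915 × 100 = 97.9544
Paasche component (current-period weights):
ΣP(t=1)Q(t=1) = 2×127 + 619×9 + 2×256 + 16×14 + 3×117 = 254 + 5571 + 512 + 224 + 351 = 6912
ΣP(t=1)Q(t=0) = 2×160 + 619×9 + 2×318 + 16×12 + 3×102 = 320 + 5571 + 636 + 192 + 306 = 7025
P = 6912 / 7025 × 100 = 98.3915
Fisher = √(L × P) = √(97.9544 × 98.3915) = 98.1727

98.17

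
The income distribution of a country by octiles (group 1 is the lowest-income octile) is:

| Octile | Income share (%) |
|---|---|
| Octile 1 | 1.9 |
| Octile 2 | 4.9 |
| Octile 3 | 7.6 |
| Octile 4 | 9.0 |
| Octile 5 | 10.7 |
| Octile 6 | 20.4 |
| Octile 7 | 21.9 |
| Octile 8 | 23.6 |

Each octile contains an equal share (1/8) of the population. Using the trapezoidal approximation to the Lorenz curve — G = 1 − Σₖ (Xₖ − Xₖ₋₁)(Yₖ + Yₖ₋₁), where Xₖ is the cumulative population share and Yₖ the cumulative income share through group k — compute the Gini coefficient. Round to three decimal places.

0.346

Cumulative income shares Yₖ: 0.0190, 0.0680, 0.1440, 0.2340, 0.3410, 0.5450, 0.7640, 1.0000
Σ (Xₖ−Xₖ₋₁)(Yₖ+Yₖ₋₁) = (1/8)(0.0190+0.0000) + (1/8)(0.0680+0.0190) + (1/8)(0.1440+0.0680) + (1/8)(0.2340+0.1440) + (1/8)(0.3410+0.2340) + (1/8)(0.5450+0.3410) + (1/8)(0.7640+0.5450) + (1/8)(1.0000+0.7640)
  = 0.0024 + 0.0109 + 0.0265 + 0.0473 + 0.0719 + 0.1108 + 0.1636 + 0.2205 = 0.6538
G = 1 − 0.6538 = 0.3462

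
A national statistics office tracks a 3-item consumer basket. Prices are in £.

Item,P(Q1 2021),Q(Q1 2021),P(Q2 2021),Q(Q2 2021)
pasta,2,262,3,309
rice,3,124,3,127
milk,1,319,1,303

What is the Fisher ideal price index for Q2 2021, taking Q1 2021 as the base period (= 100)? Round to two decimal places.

122.64

Laspeyres component (base-period weights):
ΣP(Q2 2021)Q(Q1 2021) = 3×262 + 3×124 + 1×319 = 786 + 372 + 319 = 1477
ΣP(Q1 2021)Q(Q1 2021) = 2×262 + 3×124 + 1×319 = 524 + 372 + 319 = 1215
L = 1477 / 1215 × 100 = 121.5638
Paasche component (current-period weights):
ΣP(Q2 2021)Q(Q2 2021) = 3×309 + 3×127 + 1×303 = 927 + 381 + 303 = 1611
ΣP(Q1 2021)Q(Q2 2021) = 2×309 + 3×127 + 1×303 = 618 + 381 + 303 = 1302
P = 1611 / 1302 × 100 = 123.7327
Fisher = √(L × P) = √(121.5638 × 123.7327) = 122.6435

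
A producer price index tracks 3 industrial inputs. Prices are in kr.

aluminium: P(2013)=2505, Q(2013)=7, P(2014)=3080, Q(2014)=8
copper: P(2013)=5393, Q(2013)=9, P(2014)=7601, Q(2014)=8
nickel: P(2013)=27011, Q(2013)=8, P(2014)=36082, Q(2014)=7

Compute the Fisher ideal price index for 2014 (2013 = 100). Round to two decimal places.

Laspeyres component (base-period weights):
ΣP(2014)Q(2013) = 3080×7 + 7601×9 + 36082×8 = 21560 + 68409 + 288656 = 378625
ΣP(2013)Q(2013) = 2505×7 + 5393×9 + 27011×8 = 17535 + 48537 + 216088 = 282160
L = 378625 / 282160 × 100 = 134.1880
Paasche component (current-period weights):
ΣP(2014)Q(2014) = 3080×8 + 7601×8 + 36082×7 = 24640 + 60808 + 252574 = 338022
ΣP(2013)Q(2014) = 2505×8 + 5393×8 + 27011×7 = 20040 + 43144 + 189077 = 252261
P = 338022 / 252261 × 100 = 133.9969
Fisher = √(L × P) = √(134.1880 × 133.9969) = 134.0925

134.09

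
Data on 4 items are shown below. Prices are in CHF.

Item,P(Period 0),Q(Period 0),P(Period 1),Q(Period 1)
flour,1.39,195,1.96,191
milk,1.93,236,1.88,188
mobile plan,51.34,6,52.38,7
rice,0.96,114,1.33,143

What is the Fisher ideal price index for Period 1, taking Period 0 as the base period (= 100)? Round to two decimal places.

Laspeyres component (base-period weights):
ΣP(Period 1)Q(Period 0) = 1.96×195 + 1.88×236 + 52.38×6 + 1.33×114 = 382.2 + 443.68 + 314.28 + 151.62 = 1291.78
ΣP(Period 0)Q(Period 0) = 1.39×195 + 1.93×236 + 51.34×6 + 0.96×114 = 271.05 + 455.48 + 308.04 + 109.44 = 1144.01
L = 1291.78 / 1144.01 × 100 = 112.9168
Paasche component (current-period weights):
ΣP(Period 1)Q(Period 1) = 1.96×191 + 1.88×188 + 52.38×7 + 1.33×143 = 374.36 + 353.44 + 366.66 + 190.19 = 1284.65
ΣP(Period 0)Q(Period 1) = 1.39×191 + 1.93×188 + 51.34×7 + 0.96×143 = 265.49 + 362.84 + 359.38 + 137.28 = 1124.99
P = 1284.65 / 1124.99 × 100 = 114.1921
Fisher = √(L × P) = √(112.9168 × 114.1921) = 113.5527

113.55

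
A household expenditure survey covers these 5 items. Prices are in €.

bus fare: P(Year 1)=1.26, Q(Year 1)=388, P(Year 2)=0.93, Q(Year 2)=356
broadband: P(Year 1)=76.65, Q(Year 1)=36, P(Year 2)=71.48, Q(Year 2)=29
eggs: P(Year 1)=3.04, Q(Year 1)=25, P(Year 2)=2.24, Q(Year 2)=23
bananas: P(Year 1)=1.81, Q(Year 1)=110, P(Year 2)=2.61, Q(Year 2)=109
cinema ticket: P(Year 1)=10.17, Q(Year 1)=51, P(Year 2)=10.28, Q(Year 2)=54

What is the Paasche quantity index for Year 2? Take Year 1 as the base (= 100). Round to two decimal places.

Paasche quantity index uses current-period prices as weights.
ΣP(Year 2)·Q(Year 2) = 0.93×356 + 71.48×29 + 2.24×23 + 2.61×109 + 10.28×54 = 331.08 + 2072.92 + 51.52 + 284.49 + 555.12 = 3295.13
ΣP(Year 2)·Q(Year 1) = 0.93×388 + 71.48×36 + 2.24×25 + 2.61×110 + 10.28×51 = 360.84 + 2573.28 + 56 + 287.1 + 524.28 = 3801.5
Index = 3295.13 / 3801.5 × 100 = 86.6797

86.68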